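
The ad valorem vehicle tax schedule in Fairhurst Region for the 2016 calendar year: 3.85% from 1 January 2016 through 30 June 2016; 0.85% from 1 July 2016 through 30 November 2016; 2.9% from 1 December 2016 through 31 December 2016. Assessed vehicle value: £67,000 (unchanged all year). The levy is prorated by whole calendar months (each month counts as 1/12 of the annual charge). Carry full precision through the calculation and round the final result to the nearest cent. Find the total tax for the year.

1 January – 30 June 2016: 6 months at 3.85% → £67,000 × 3.85% × 6/12 = £1,289.7500
1 July – 30 November 2016: 5 months at 0.85% → £67,000 × 0.85% × 5/12 = £237.2917
1 December – 31 December 2016: 1 month at 2.9% → £67,000 × 2.9% × 1/12 = £161.9167
Total = £1,688.9583

£1,688.96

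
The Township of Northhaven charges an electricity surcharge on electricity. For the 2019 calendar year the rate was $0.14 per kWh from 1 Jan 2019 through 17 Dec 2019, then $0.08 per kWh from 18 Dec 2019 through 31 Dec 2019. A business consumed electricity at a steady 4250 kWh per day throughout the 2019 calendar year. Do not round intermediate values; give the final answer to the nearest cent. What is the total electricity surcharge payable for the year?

1 Jan – 17 Dec 2019: 351 days × 4250 kWh/day = 1,491,750 kWh at $0.14/kWh → $208,845.00
18 Dec – 31 Dec 2019: 14 days × 4250 kWh/day = 59,500 kWh at $0.08/kWh → $4,760.00

$213,605.00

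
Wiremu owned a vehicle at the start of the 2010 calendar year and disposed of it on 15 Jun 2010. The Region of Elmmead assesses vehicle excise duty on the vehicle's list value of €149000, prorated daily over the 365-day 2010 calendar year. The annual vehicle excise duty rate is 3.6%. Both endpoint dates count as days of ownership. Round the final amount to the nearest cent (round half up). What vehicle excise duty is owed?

Days held (1 Jan – 15 Jun 2010): 166 out of 365
Tax = €149000 × 3.6% × 166/365 = €2439.5178

€2439.52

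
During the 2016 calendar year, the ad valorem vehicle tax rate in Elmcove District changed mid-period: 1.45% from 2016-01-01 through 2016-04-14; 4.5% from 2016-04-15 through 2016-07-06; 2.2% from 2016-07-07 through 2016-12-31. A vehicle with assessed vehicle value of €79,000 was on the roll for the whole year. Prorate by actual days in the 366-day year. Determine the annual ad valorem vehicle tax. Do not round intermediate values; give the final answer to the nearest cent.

€1,980.07

2016-01-01 to 2016-04-14: 105 days at 1.45% → €79,000 × 1.45% × 105/366 = €328.6270
2016-04-15 to 2016-07-06: 83 days at 4.5% → €79,000 × 4.5% × 83/366 = €806.1885
2016-07-07 to 2016-12-31: 178 days at 2.2% → €79,000 × 2.2% × 178/366 = €845.2568
Total = €1,980.0724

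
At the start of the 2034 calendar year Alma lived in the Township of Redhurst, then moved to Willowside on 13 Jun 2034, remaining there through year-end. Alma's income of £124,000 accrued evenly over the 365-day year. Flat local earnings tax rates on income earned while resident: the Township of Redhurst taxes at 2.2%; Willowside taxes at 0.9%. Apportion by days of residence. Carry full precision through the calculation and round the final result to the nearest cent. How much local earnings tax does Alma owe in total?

£1,835.88

The Township of Redhurst, 1 Jan – 12 Jun 2034: 163 days → £124,000 × 2.2% × 163/365 = £1,218.2575
Willowside, 13 Jun – 31 Dec 2034: 202 days → £124,000 × 0.9% × 202/365 = £617.6219
Total = £1,835.8795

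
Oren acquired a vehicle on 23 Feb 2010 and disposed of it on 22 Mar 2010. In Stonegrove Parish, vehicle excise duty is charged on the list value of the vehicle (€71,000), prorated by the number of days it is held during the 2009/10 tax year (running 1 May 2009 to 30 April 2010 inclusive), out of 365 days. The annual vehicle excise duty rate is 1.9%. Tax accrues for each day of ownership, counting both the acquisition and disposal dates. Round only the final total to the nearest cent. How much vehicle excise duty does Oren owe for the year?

Days held (23 Feb – 22 Mar 2010): 28 out of 365
Tax = €71,000 × 1.9% × 28/365 = €103.4849

€103.48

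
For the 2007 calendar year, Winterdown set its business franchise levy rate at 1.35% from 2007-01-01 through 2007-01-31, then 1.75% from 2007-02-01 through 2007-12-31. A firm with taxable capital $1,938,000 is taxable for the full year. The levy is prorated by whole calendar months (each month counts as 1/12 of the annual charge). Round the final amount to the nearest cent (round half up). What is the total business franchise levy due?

2007-01-01 to 2007-01-31: 1 month at 1.35% → $1,938,000 × 1.35% × 1/12 = $2,180.2500
2007-02-01 to 2007-12-31: 11 months at 1.75% → $1,938,000 × 1.75% × 11/12 = $31,088.7500
Total = $33,269.0000

$33,269.00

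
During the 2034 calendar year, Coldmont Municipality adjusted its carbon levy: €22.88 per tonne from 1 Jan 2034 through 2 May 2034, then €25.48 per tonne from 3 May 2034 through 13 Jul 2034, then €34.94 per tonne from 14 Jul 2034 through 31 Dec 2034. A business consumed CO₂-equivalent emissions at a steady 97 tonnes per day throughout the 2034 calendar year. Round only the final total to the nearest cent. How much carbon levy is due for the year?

1 Jan – 2 May 2034: 122 days × 97 tonnes/day = 11,834 tonnes at €22.88/tonne → €270,761.92
3 May – 13 Jul 2034: 72 days × 97 tonnes/day = 6,984 tonnes at €25.48/tonne → €177,952.32
14 Jul – 31 Dec 2034: 171 days × 97 tonnes/day = 16,587 tonnes at €34.94/tonne → €579,549.78

€1,028,264.02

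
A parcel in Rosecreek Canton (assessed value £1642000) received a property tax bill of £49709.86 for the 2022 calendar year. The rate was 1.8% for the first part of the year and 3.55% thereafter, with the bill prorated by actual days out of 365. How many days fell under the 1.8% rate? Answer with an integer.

Let d = days at the first rate; then 365 − d days at the second rate.
£1642000 × [1.8%·d + 3.55%·(365−d)] / 365 = £49709.86
Solving gives d = 109, so the new rate took effect on 20 April 2022.

109 days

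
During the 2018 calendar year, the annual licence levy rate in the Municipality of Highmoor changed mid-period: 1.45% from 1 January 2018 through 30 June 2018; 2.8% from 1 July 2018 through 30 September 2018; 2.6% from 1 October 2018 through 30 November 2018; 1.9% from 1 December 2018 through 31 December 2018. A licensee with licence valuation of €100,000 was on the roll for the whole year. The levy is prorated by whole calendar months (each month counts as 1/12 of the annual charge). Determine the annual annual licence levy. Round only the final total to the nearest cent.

1 January – 30 June 2018: 6 months at 1.45% → €100,000 × 1.45% × 6/12 = €725.0000
1 July – 30 September 2018: 3 months at 2.8% → €100,000 × 2.8% × 3/12 = €700.0000
1 October – 30 November 2018: 2 months at 2.6% → €100,000 × 2.6% × 2/12 = €433.3333
1 December – 31 December 2018: 1 month at 1.9% → €100,000 × 1.9% × 1/12 = €158.3333
Total = €2,016.6667

€2,016.67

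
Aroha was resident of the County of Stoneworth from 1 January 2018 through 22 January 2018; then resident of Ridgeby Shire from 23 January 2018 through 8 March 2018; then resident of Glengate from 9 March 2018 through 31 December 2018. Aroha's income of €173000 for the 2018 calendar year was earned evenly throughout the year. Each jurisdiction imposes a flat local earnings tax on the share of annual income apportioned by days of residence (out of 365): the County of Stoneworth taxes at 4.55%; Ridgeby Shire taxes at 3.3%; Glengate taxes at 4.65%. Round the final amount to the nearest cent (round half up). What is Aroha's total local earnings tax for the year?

The County of Stoneworth, 1 January – 22 January 2018: 22 days → €173000 × 4.55% × 22/365 = €474.4466
Ridgeby Shire, 23 January – 8 March 2018: 45 days → €173000 × 3.3% × 45/365 = €703.8493
Glengate, 9 March – 31 December 2018: 298 days → €173000 × 4.65% × 298/365 = €6567.8384
Total = €7746.1342

€7746.13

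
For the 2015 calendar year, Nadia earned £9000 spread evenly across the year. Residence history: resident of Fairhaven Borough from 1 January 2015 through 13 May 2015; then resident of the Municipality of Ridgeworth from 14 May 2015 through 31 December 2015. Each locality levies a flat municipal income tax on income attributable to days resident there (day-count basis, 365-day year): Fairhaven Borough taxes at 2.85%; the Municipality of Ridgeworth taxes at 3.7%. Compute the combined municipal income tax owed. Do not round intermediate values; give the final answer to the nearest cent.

£305.12

Fairhaven Borough, 1 January – 13 May 2015: 133 days → £9000 × 2.85% × 133/365 = £93.4644
The Municipality of Ridgeworth, 14 May – 31 December 2015: 232 days → £9000 × 3.7% × 232/365 = £211.6603
Total = £305.1247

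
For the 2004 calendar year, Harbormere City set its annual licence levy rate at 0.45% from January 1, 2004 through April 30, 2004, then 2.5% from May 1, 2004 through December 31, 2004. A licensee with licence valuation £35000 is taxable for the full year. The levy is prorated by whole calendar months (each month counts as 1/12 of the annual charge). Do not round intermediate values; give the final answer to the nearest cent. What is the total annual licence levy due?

January 1 – April 30, 2004: 4 months at 0.45% → £35000 × 0.45% × 4/12 = £52.5000
May 1 – December 31, 2004: 8 months at 2.5% → £35000 × 2.5% × 8/12 = £583.3333
Total = £635.8333

£635.83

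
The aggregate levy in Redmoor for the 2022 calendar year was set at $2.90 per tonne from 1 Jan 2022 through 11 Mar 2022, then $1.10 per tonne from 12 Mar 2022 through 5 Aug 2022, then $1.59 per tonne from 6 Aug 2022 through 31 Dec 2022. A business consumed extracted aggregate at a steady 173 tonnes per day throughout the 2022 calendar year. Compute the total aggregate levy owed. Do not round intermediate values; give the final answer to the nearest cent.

$103803.46

1 Jan – 11 Mar 2022: 70 days × 173 tonnes/day = 12,110 tonnes at $2.90/tonne → $35119.00
12 Mar – 5 Aug 2022: 147 days × 173 tonnes/day = 25,431 tonnes at $1.10/tonne → $27974.10
6 Aug – 31 Dec 2022: 148 days × 173 tonnes/day = 25,604 tonnes at $1.59/tonne → $40710.36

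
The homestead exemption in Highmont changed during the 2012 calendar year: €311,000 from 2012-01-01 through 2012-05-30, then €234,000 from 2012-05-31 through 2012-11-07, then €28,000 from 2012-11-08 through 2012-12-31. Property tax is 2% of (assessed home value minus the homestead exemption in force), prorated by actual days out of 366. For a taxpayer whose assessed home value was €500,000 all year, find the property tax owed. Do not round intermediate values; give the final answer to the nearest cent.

€5,292.51

2012-01-01 to 2012-05-30: 151 days, exemption €311,000 → (€500,000 − €311,000) × 2% × 151/366 = €1,559.5082
2012-05-31 to 2012-11-07: 161 days, exemption €234,000 → (€500,000 − €234,000) × 2% × 161/366 = €2,340.2186
2012-11-08 to 2012-12-31: 54 days, exemption €28,000 → (€500,000 − €28,000) × 2% × 54/366 = €1,392.7869
Total = €5,292.5137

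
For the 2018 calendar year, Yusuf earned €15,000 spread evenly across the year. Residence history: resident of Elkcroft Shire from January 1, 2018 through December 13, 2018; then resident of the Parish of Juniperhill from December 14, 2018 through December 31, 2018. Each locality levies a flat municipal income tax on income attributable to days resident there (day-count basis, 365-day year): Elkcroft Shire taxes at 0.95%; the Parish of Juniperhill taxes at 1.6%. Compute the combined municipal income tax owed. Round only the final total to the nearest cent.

€147.31

Elkcroft Shire, January 1 – December 13, 2018: 347 days → €15,000 × 0.95% × 347/365 = €135.4726
The Parish of Juniperhill, December 14 – December 31, 2018: 18 days → €15,000 × 1.6% × 18/365 = €11.8356
Total = €147.3082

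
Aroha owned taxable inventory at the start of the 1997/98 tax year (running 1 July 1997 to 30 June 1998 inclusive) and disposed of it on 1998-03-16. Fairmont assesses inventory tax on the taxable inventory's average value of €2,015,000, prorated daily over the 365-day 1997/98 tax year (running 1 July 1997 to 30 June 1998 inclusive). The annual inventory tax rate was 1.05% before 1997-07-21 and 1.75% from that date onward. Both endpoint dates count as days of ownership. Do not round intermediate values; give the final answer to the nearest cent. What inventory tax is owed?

€24,249.01

1997-07-01 to 1997-07-20: 20 days at 1.05% → €2,015,000 × 1.05% × 20/365 = €1,159.3151
1997-07-21 to 1998-03-16: 239 days at 1.75% → €2,015,000 × 1.75% × 239/365 = €23,089.6918
Total = €24,249.0068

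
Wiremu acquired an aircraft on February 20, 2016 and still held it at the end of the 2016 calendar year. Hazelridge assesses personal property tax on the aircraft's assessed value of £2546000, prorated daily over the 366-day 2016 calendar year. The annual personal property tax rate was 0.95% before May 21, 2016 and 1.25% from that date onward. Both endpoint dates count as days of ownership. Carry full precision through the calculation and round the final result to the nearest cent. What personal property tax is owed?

February 20 – May 20, 2016: 91 days at 0.95% → £2546000 × 0.95% × 91/366 = £6013.7077
May 21 – December 31, 2016: 225 days at 1.25% → £2546000 × 1.25% × 225/366 = £19564.5492
Total = £25578.2568

£25578.26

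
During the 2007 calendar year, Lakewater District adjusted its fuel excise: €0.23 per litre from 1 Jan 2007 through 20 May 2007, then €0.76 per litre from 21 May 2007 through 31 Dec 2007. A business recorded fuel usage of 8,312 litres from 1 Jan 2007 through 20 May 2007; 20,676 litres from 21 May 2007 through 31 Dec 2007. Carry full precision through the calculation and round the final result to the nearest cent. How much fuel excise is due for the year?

1 Jan – 20 May 2007: 8,312 litres at €0.23/litre → €1,911.76
21 May – 31 Dec 2007: 20,676 litres at €0.76/litre → €15,713.76

€17,625.52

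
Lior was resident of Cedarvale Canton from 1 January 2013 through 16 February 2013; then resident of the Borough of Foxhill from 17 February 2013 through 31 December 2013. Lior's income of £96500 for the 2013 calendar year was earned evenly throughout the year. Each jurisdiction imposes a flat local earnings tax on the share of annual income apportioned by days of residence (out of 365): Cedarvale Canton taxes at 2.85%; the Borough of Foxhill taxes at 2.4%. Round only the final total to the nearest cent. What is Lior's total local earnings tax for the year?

Cedarvale Canton, 1 January – 16 February 2013: 47 days → £96500 × 2.85% × 47/365 = £354.1418
The Borough of Foxhill, 17 February – 31 December 2013: 318 days → £96500 × 2.4% × 318/365 = £2017.7753
Total = £2371.9171

£2371.92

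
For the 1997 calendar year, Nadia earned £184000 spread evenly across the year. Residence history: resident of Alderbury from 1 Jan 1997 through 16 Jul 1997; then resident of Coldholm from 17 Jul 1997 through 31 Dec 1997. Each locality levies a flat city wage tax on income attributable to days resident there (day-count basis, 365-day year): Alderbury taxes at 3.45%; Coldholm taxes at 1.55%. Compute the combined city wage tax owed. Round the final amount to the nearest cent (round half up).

Alderbury, 1 Jan – 16 Jul 1997: 197 days → £184000 × 3.45% × 197/365 = £3426.1808
Coldholm, 17 Jul – 31 Dec 1997: 168 days → £184000 × 1.55% × 168/365 = £1312.7014
Total = £4738.8822

£4738.88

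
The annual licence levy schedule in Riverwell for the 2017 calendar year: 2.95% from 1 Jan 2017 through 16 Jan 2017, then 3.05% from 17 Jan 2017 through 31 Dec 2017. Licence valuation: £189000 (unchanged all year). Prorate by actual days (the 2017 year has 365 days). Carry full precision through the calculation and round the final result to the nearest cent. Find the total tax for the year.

£5756.22

1 Jan – 16 Jan 2017: 16 days at 2.95% → £189000 × 2.95% × 16/365 = £244.4055
17 Jan – 31 Dec 2017: 349 days at 3.05% → £189000 × 3.05% × 349/365 = £5511.8096
Total = £5756.2151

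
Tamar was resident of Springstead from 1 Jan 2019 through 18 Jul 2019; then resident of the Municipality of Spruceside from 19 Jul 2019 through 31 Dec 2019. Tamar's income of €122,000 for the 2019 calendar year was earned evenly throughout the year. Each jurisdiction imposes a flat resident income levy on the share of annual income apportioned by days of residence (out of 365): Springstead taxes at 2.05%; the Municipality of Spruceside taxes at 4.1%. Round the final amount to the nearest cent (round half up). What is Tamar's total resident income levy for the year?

Springstead, 1 Jan – 18 Jul 2019: 199 days → €122,000 × 2.05% × 199/365 = €1,363.5589
The Municipality of Spruceside, 19 Jul – 31 Dec 2019: 166 days → €122,000 × 4.1% × 166/365 = €2,274.8822
Total = €3,638.4411

€3,638.44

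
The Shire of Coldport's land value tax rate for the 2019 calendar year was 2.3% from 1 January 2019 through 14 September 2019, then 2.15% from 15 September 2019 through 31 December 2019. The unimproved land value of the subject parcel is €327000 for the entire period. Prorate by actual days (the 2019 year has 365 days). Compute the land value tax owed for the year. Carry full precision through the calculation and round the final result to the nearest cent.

1 January – 14 September 2019: 257 days at 2.3% → €327000 × 2.3% × 257/365 = €5295.6082
15 September – 31 December 2019: 108 days at 2.15% → €327000 × 2.15% × 108/365 = €2080.2575
Total = €7375.8658

€7375.87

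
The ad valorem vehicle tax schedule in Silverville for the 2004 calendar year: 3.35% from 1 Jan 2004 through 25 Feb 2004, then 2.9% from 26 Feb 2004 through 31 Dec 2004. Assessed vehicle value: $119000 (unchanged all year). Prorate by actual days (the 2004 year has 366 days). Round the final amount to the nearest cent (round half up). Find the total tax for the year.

1 Jan – 25 Feb 2004: 56 days at 3.35% → $119000 × 3.35% × 56/366 = $609.9563
26 Feb – 31 Dec 2004: 310 days at 2.9% → $119000 × 2.9% × 310/366 = $2922.9781
Total = $3532.9344

$3532.93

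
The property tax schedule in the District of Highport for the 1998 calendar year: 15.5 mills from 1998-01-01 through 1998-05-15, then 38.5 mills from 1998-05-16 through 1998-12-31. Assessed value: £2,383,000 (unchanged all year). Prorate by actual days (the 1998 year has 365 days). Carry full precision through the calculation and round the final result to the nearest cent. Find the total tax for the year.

£71,473.68

1998-01-01 to 1998-05-15: 135 days at 15.5 mills → £2,383,000 × 1.55% × 135/365 = £13,661.4452
1998-05-16 to 1998-12-31: 230 days at 38.5 mills → £2,383,000 × 3.85% × 230/365 = £57,812.2329
Total = £71,473.6781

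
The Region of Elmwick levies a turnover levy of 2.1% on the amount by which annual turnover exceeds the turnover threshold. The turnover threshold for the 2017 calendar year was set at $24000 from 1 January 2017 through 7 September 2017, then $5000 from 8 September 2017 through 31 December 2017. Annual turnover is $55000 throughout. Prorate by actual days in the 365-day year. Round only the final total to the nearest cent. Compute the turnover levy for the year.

1 January – 7 September 2017: 250 days, exemption $24000 → ($55000 − $24000) × 2.1% × 250/365 = $445.8904
8 September – 31 December 2017: 115 days, exemption $5000 → ($55000 − $5000) × 2.1% × 115/365 = $330.8219
Total = $776.7123

$776.71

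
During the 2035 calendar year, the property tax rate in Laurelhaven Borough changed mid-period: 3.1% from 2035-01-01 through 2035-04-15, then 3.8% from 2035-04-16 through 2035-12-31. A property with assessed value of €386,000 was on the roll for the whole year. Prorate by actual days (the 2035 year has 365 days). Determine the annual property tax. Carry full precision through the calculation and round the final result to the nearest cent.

2035-01-01 to 2035-04-15: 105 days at 3.1% → €386,000 × 3.1% × 105/365 = €3,442.2740
2035-04-16 to 2035-12-31: 260 days at 3.8% → €386,000 × 3.8% × 260/365 = €10,448.4384
Total = €13,890.7123

€13,890.71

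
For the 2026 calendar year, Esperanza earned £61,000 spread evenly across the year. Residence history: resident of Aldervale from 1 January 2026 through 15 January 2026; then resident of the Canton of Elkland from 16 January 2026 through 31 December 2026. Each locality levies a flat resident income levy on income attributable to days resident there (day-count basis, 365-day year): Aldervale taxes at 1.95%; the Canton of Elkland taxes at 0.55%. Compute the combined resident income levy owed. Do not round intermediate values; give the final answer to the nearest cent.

Aldervale, 1 January – 15 January 2026: 15 days → £61,000 × 1.95% × 15/365 = £48.8836
The Canton of Elkland, 16 January – 31 December 2026: 350 days → £61,000 × 0.55% × 350/365 = £321.7123
Total = £370.5959

£370.60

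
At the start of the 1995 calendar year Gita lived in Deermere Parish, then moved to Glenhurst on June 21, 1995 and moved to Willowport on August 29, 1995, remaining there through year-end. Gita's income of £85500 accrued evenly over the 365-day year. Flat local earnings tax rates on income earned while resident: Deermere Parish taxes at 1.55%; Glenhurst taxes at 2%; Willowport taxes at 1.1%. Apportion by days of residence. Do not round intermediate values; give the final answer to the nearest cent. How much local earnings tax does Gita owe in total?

£1266.22

Deermere Parish, January 1 – June 20, 1995: 171 days → £85500 × 1.55% × 171/365 = £620.8705
Glenhurst, June 21 – August 28, 1995: 69 days → £85500 × 2% × 69/365 = £323.2603
Willowport, August 29 – December 31, 1995: 125 days → £85500 × 1.1% × 125/365 = £322.0890
Total = £1266.2199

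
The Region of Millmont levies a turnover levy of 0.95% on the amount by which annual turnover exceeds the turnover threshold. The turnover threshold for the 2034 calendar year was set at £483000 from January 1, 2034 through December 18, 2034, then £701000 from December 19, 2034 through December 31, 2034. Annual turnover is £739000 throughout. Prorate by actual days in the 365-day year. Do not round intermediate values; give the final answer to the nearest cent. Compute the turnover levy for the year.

£2358.24

January 1 – December 18, 2034: 352 days, exemption £483000 → (£739000 − £483000) × 0.95% × 352/365 = £2345.3808
December 19 – December 31, 2034: 13 days, exemption £701000 → (£739000 − £701000) × 0.95% × 13/365 = £12.8575
Total = £2358.2384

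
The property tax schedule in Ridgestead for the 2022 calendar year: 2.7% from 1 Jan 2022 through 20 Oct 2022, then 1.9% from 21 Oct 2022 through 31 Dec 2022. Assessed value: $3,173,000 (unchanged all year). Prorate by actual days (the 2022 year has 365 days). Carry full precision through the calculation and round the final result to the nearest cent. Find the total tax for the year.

$80,663.75

1 Jan – 20 Oct 2022: 293 days at 2.7% → $3,173,000 × 2.7% × 293/365 = $68,771.5151
21 Oct – 31 Dec 2022: 72 days at 1.9% → $3,173,000 × 1.9% × 72/365 = $11,892.2301
Total = $80,663.7452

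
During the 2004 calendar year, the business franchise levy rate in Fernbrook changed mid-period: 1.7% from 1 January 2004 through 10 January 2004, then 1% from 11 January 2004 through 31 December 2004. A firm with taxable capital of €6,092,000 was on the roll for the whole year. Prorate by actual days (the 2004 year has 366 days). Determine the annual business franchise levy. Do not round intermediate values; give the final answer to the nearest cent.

€62,085.14

1 January – 10 January 2004: 10 days at 1.7% → €6,092,000 × 1.7% × 10/366 = €2,829.6175
11 January – 31 December 2004: 356 days at 1% → €6,092,000 × 1% × 356/366 = €59,255.5191
Total = €62,085.1366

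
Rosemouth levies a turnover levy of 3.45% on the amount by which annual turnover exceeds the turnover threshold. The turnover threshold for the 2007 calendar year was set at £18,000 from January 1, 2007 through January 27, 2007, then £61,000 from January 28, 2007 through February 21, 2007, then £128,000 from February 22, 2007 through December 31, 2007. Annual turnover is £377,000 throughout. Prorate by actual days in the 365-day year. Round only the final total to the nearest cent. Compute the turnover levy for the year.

January 1 – January 27, 2007: 27 days, exemption £18,000 → (£377,000 − £18,000) × 3.45% × 27/365 = £916.1877
January 28 – February 21, 2007: 25 days, exemption £61,000 → (£377,000 − £61,000) × 3.45% × 25/365 = £746.7123
February 22 – December 31, 2007: 313 days, exemption £128,000 → (£377,000 − £128,000) × 3.45% × 313/365 = £7,366.6479
Total = £9,029.5479

£9,029.55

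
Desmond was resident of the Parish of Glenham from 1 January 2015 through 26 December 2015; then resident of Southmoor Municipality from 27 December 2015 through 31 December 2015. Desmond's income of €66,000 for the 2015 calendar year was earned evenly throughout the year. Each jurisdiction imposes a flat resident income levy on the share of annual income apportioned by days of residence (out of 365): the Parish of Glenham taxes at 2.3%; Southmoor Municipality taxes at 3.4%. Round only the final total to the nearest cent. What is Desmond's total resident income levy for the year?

€1,527.95

The Parish of Glenham, 1 January – 26 December 2015: 360 days → €66,000 × 2.3% × 360/365 = €1,497.2055
Southmoor Municipality, 27 December – 31 December 2015: 5 days → €66,000 × 3.4% × 5/365 = €30.7397
Total = €1,527.9452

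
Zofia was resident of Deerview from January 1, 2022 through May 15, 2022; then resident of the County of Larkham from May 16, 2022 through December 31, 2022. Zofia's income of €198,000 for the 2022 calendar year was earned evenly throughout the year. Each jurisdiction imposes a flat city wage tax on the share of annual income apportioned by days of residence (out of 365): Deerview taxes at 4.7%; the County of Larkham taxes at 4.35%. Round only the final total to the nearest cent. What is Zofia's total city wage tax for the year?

Deerview, January 1 – May 15, 2022: 135 days → €198,000 × 4.7% × 135/365 = €3,441.9452
The County of Larkham, May 16 – December 31, 2022: 230 days → €198,000 × 4.35% × 230/365 = €5,427.3699
Total = €8,869.3151

€8,869.32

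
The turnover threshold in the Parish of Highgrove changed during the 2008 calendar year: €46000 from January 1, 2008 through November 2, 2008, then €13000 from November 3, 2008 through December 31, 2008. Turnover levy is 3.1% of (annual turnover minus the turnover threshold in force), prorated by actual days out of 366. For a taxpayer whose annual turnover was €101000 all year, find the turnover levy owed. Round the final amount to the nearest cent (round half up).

January 1 – November 2, 2008: 307 days, exemption €46000 → (€101000 − €46000) × 3.1% × 307/366 = €1430.1503
November 3 – December 31, 2008: 59 days, exemption €13000 → (€101000 − €13000) × 3.1% × 59/366 = €439.7596
Total = €1869.9098

€1869.91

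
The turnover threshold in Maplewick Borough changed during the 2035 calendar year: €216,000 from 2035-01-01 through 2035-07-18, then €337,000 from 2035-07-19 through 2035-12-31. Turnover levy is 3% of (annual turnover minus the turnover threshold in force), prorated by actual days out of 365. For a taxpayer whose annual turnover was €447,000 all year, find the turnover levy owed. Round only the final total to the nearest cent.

€5,279.10

2035-01-01 to 2035-07-18: 199 days, exemption €216,000 → (€447,000 − €216,000) × 3% × 199/365 = €3,778.2740
2035-07-19 to 2035-12-31: 166 days, exemption €337,000 → (€447,000 − €337,000) × 3% × 166/365 = €1,500.8219
Total = €5,279.0959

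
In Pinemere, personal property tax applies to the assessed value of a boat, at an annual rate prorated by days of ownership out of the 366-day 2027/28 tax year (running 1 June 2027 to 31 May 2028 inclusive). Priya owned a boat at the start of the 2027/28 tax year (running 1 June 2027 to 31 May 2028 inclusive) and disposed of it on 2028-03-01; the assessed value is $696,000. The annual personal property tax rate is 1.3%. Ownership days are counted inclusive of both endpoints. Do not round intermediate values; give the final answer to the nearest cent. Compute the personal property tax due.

$6,798.36

Days held (2027-06-01 to 2028-03-01): 275 out of 366
Tax = $696,000 × 1.3% × 275/366 = $6,798.3607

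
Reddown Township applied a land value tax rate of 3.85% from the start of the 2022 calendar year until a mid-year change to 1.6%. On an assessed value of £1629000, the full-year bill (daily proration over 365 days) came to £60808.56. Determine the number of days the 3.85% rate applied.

Let d = days at the first rate; then 365 − d days at the second rate.
£1629000 × [3.85%·d + 1.6%·(365−d)] / 365 = £60808.56
Solving gives d = 346, so the new rate took effect on 13 December 2022.

346 days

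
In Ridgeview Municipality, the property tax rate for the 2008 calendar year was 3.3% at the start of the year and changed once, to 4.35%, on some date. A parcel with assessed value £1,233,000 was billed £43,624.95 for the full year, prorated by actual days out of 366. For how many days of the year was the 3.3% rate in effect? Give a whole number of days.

Let d = days at the first rate; then 366 − d days at the second rate.
£1,233,000 × [3.3%·d + 4.35%·(366−d)] / 366 = £43,624.95
Solving gives d = 283, so the new rate took effect on 10 October 2008.

283 days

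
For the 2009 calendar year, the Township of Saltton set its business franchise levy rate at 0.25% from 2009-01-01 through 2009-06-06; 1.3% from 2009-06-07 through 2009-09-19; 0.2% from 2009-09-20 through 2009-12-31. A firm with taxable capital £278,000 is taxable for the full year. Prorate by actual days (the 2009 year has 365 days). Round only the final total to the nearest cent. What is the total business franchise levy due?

2009-01-01 to 2009-06-06: 157 days at 0.25% → £278,000 × 0.25% × 157/365 = £298.9452
2009-06-07 to 2009-09-19: 105 days at 1.3% → £278,000 × 1.3% × 105/365 = £1,039.6438
2009-09-20 to 2009-12-31: 103 days at 0.2% → £278,000 × 0.2% × 103/365 = £156.8986
Total = £1,495.4877

£1,495.49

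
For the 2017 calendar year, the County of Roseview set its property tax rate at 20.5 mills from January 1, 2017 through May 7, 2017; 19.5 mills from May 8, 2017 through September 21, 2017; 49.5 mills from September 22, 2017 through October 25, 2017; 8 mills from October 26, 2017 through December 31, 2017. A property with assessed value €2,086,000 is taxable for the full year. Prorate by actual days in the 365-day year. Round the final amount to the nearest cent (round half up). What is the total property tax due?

January 1 – May 7, 2017: 127 days at 20.5 mills → €2,086,000 × 2.05% × 127/365 = €14,879.1808
May 8 – September 21, 2017: 137 days at 19.5 mills → €2,086,000 × 1.95% × 137/365 = €15,267.8055
September 22 – October 25, 2017: 34 days at 49.5 mills → €2,086,000 × 4.95% × 34/365 = €9,618.4603
October 26 – December 31, 2017: 67 days at 8 mills → €2,086,000 × 0.8% × 67/365 = €3,063.2767
Total = €42,828.7233

€42,828.72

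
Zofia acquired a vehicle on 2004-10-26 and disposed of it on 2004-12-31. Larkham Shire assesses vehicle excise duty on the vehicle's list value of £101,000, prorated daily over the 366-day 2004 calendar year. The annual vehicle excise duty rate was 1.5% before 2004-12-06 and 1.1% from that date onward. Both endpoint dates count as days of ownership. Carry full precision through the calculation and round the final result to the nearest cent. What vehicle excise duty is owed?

2004-10-26 to 2004-12-05: 41 days at 1.5% → £101,000 × 1.5% × 41/366 = £169.7131
2004-12-06 to 2004-12-31: 26 days at 1.1% → £101,000 × 1.1% × 26/366 = £78.9235
Total = £248.6366

£248.64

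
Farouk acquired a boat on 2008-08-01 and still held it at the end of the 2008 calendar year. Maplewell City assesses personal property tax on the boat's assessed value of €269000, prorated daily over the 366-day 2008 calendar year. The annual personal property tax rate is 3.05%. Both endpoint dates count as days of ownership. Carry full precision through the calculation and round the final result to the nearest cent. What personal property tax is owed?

€3429.75

Days held (2008-08-01 to 2008-12-31): 153 out of 366
Tax = €269000 × 3.05% × 153/366 = €3429.7500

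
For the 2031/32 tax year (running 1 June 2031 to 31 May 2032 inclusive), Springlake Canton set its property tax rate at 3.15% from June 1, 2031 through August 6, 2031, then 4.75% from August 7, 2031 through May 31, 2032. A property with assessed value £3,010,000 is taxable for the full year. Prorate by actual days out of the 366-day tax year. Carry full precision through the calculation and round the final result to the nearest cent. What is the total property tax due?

£134,158.83

June 1 – August 6, 2031: 67 days at 3.15% → £3,010,000 × 3.15% × 67/366 = £17,356.8443
August 7, 2031 – May 31, 2032: 299 days at 4.75% → £3,010,000 × 4.75% × 299/366 = £116,801.9809
Total = £134,158.8251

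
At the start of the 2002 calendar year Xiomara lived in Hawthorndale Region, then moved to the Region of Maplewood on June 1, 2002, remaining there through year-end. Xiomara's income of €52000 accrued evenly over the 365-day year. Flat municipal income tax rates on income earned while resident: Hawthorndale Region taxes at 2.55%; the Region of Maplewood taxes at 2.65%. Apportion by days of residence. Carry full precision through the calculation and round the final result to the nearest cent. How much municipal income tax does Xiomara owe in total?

Hawthorndale Region, January 1 – May 31, 2002: 151 days → €52000 × 2.55% × 151/365 = €548.5644
The Region of Maplewood, June 1 – December 31, 2002: 214 days → €52000 × 2.65% × 214/365 = €807.9233
Total = €1356.4877

€1356.49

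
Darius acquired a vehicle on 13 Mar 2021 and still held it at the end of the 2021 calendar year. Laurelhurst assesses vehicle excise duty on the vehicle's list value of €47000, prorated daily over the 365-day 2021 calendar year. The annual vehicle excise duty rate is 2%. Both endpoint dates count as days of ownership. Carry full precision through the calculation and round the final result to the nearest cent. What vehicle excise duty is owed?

Days held (13 Mar – 31 Dec 2021): 294 out of 365
Tax = €47000 × 2% × 294/365 = €757.1507

€757.15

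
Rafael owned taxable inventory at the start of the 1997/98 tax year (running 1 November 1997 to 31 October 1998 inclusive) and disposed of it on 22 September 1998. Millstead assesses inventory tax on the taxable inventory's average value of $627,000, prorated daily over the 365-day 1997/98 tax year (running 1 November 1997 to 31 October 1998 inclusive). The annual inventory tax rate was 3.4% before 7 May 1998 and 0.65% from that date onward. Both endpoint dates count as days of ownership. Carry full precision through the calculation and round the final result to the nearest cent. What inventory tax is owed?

$12,473.86

1 November 1997 – 6 May 1998: 187 days at 3.4% → $627,000 × 3.4% × 187/365 = $10,921.8247
7 May – 22 September 1998: 139 days at 0.65% → $627,000 × 0.65% × 139/365 = $1,552.0397
Total = $12,473.8644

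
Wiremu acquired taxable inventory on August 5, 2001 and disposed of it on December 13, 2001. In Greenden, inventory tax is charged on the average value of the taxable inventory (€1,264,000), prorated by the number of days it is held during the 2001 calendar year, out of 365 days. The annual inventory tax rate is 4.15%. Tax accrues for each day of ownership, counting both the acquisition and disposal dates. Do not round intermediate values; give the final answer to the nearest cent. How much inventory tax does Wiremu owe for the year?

€18,826.67

Days held (August 5 – December 13, 2001): 131 out of 365
Tax = €1,264,000 × 4.15% × 131/365 = €18,826.6740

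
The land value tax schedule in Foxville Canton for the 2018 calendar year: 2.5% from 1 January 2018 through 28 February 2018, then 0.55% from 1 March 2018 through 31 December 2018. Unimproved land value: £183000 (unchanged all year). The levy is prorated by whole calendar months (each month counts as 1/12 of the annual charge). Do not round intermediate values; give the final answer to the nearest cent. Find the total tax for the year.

£1601.25

1 January – 28 February 2018: 2 months at 2.5% → £183000 × 2.5% × 2/12 = £762.5000
1 March – 31 December 2018: 10 months at 0.55% → £183000 × 0.55% × 10/12 = £838.7500
Total = £1601.2500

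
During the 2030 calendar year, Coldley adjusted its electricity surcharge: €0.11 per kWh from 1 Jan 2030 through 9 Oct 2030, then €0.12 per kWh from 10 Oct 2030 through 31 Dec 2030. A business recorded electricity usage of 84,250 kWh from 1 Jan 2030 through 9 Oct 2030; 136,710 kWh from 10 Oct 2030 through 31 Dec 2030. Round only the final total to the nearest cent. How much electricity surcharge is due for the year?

1 Jan – 9 Oct 2030: 84,250 kWh at €0.11/kWh → €9,267.50
10 Oct – 31 Dec 2030: 136,710 kWh at €0.12/kWh → €16,405.20

€25,672.70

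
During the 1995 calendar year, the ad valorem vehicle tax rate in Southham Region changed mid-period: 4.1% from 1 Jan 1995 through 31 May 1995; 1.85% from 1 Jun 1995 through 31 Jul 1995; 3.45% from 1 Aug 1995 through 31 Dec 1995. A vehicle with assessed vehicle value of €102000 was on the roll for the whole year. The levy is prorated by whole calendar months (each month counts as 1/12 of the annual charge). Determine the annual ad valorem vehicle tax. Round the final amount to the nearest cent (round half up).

1 Jan – 31 May 1995: 5 months at 4.1% → €102000 × 4.1% × 5/12 = €1742.5000
1 Jun – 31 Jul 1995: 2 months at 1.85% → €102000 × 1.85% × 2/12 = €314.5000
1 Aug – 31 Dec 1995: 5 months at 3.45% → €102000 × 3.45% × 5/12 = €1466.2500
Total = €3523.2500

€3523.25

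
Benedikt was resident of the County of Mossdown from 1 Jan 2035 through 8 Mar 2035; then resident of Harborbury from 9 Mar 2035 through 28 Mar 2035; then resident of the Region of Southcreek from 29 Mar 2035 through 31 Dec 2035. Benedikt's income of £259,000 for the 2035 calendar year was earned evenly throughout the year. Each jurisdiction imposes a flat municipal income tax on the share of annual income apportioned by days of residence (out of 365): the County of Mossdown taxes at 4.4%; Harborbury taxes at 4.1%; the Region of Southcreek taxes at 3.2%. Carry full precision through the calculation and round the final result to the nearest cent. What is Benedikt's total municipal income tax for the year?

The County of Mossdown, 1 Jan – 8 Mar 2035: 67 days → £259,000 × 4.4% × 67/365 = £2,091.8685
Harborbury, 9 Mar – 28 Mar 2035: 20 days → £259,000 × 4.1% × 20/365 = £581.8630
The Region of Southcreek, 29 Mar – 31 Dec 2035: 278 days → £259,000 × 3.2% × 278/365 = £6,312.5041
Total = £8,986.2356

£8,986.24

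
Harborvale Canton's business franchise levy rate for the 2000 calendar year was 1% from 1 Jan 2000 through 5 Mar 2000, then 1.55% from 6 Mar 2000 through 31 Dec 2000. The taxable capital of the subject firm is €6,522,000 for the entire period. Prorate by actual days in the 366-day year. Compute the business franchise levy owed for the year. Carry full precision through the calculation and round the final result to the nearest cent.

€94,720.47

1 Jan – 5 Mar 2000: 65 days at 1% → €6,522,000 × 1% × 65/366 = €11,582.7869
6 Mar – 31 Dec 2000: 301 days at 1.55% → €6,522,000 × 1.55% × 301/366 = €83,137.6803
Total = €94,720.4672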